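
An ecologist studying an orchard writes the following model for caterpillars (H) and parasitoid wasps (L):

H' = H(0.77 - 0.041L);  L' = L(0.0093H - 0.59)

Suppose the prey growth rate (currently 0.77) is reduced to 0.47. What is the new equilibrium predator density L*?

At the interior fixed point, setting dH/dt = 0 with H > 0 fixes L* = (prey growth rate)/(HL coefficient) — independent of the other coefficients.
With the change, L* = 0.47/0.041 = 11.5; it falls from 18.8.

L* ≈ 11.5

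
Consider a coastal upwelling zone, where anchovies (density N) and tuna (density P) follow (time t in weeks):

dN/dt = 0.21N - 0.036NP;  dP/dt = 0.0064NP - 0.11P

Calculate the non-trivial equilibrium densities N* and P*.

N* ≈ 17.2, P* ≈ 5.83

Set dP/dt = 0 with P > 0: 0.0064N - 0.11 = 0, so N* = 0.11/0.0064 = 17.2.
Set dN/dt = 0 with N > 0: 0.21 - 0.036P = 0, so P* = 0.21/0.036 = 5.83.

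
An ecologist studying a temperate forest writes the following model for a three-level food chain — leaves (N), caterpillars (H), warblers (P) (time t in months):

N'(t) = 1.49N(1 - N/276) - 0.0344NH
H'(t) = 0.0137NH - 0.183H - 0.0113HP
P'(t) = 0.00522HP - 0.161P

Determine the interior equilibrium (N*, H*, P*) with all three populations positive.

From dP/dt = 0: 0.00522H* = 0.161, so H* = 30.8.
From dN/dt = 0: 1.49(1 - N*/276) = 0.0344·30.8, giving N* = 276·(1 - 0.712) = 79.5.
From dH/dt = 0: 0.0137·79.5 - 0.183 = 0.0113P*, so P* = 0.906/0.0113 = 80.1.

N* ≈ 79.5, H* ≈ 30.8, P* ≈ 80.1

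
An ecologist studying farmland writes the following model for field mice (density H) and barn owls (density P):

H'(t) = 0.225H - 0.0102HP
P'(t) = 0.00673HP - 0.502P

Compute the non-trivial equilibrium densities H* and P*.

Set dP/dt = 0 with P > 0: 0.00673H - 0.502 = 0, so H* = 0.502/0.00673 = 74.6.
Set dH/dt = 0 with H > 0: 0.225 - 0.0102P = 0, so P* = 0.225/0.0102 = 22.1.

H* ≈ 74.6, P* ≈ 22.1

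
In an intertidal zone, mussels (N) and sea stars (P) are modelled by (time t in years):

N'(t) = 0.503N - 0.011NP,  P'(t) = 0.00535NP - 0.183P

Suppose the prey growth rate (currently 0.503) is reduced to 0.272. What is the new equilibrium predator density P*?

P* ≈ 24.7

At the interior fixed point, setting dN/dt = 0 with N > 0 fixes P* = (prey growth rate)/(NP coefficient) — independent of the other coefficients.
With the change, P* = 0.272/0.011 = 24.7; it falls from 45.7.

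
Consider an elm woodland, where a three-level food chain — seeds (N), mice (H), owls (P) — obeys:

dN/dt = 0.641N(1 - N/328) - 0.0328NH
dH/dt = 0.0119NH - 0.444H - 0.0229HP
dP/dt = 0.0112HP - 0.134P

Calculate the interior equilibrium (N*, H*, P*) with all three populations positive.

N* ≈ 127, H* ≈ 12, P* ≈ 46.7

From dP/dt = 0: 0.0112H* = 0.134, so H* = 12.
From dN/dt = 0: 0.641(1 - N*/328) = 0.0328·12, giving N* = 328·(1 - 0.612) = 127.
From dH/dt = 0: 0.0119·127 - 0.444 = 0.0229P*, so P* = 1.07/0.0229 = 46.7.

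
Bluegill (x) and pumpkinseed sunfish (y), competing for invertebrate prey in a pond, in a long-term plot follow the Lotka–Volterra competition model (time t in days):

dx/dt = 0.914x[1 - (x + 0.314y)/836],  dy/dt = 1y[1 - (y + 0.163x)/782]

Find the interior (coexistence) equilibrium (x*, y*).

Setting both brackets to zero gives the nullclines x + 0.314y = 836 and 0.163x + y = 782.
Substituting y = 782 - 0.163x into the first: x(1 - 0.314·0.163) = 836 - 0.314·782.
So x* = 590/0.949 = 622, and then y* = 782 - 0.163·622 = 681.

x* ≈ 622, y* ≈ 681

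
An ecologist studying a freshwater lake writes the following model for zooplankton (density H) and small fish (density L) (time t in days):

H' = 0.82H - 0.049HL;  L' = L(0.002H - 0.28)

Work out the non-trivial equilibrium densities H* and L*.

H* ≈ 140, L* ≈ 16.7

Set dL/dt = 0 with L > 0: 0.002H - 0.28 = 0, so H* = 0.28/0.002 = 140.
Set dH/dt = 0 with H > 0: 0.82 - 0.049L = 0, so L* = 0.82/0.049 = 16.7.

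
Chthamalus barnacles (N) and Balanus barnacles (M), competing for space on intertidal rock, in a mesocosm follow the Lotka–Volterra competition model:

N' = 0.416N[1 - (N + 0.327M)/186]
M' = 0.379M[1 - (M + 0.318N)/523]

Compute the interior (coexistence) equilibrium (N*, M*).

Setting both brackets to zero gives the nullclines N + 0.327M = 186 and 0.318N + M = 523.
Substituting M = 523 - 0.318N into the first: N(1 - 0.327·0.318) = 186 - 0.327·523.
So N* = 15/0.896 = 16.7, and then M* = 523 - 0.318·16.7 = 518.

N* ≈ 16.7, M* ≈ 518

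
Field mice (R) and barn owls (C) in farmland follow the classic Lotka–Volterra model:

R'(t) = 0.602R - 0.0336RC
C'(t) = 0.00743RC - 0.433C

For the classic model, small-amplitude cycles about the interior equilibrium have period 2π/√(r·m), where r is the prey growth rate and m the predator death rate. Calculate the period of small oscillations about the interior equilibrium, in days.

Here r = 0.602 and m = 0.433, so r·m = 0.261.
ω = √0.261 = 0.511 per day, hence T = 2π/ω ≈ 12.3 days.

T ≈ 12.3 days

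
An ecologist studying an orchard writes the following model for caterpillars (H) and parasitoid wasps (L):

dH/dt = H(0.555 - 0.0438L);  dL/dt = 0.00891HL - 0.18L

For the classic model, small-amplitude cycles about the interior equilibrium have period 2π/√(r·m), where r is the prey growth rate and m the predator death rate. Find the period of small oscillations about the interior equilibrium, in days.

T ≈ 19.9 days

Here r = 0.555 and m = 0.18, so r·m = 0.0999.
ω = √0.0999 = 0.316 per day, hence T = 2π/ω ≈ 19.9 days.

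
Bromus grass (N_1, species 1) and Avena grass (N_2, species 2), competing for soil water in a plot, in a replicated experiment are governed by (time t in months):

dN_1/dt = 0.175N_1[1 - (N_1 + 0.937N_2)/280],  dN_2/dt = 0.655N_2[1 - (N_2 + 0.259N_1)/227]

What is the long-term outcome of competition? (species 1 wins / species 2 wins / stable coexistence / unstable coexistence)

Compare the nullcline intercepts: K1/α12 = 280/0.937 = 299 > K2 = 227; K2/α21 = 227/0.259 = 876 > K1 = 280.
Since both inequalities hold, each species can invade when rare, so the interior equilibrium is stable.

stable coexistence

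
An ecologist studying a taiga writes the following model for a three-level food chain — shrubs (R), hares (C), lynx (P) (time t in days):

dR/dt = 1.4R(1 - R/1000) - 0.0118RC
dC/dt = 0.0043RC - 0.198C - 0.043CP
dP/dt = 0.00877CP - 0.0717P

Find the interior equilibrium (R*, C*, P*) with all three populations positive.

From dP/dt = 0: 0.00877C* = 0.0717, so C* = 8.18.
From dR/dt = 0: 1.4(1 - R*/1000) = 0.0118·8.18, giving R* = 1000·(1 - 0.0689) = 931.
From dC/dt = 0: 0.0043·931 - 0.198 = 0.043P*, so P* = 3.81/0.043 = 88.5.

R* ≈ 931, C* ≈ 8.18, P* ≈ 88.5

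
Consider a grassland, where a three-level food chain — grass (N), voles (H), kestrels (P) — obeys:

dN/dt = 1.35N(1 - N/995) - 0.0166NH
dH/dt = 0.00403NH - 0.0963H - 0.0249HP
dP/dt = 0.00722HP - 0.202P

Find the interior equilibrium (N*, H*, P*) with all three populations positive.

N* ≈ 653, H* ≈ 28, P* ≈ 102

From dP/dt = 0: 0.00722H* = 0.202, so H* = 28.
From dN/dt = 0: 1.35(1 - N*/995) = 0.0166·28, giving N* = 995·(1 - 0.344) = 653.
From dH/dt = 0: 0.00403·653 - 0.0963 = 0.0249P*, so P* = 2.53/0.0249 = 102.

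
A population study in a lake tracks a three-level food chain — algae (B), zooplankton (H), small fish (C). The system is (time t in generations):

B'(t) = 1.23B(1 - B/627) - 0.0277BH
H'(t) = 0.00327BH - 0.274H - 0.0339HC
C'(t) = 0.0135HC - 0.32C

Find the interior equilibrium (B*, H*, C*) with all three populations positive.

From dC/dt = 0: 0.0135H* = 0.32, so H* = 23.7.
From dB/dt = 0: 1.23(1 - B*/627) = 0.0277·23.7, giving B* = 627·(1 - 0.534) = 292.
From dH/dt = 0: 0.00327·292 - 0.274 = 0.0339C*, so C* = 0.682/0.0339 = 20.1.

B* ≈ 292, H* ≈ 23.7, C* ≈ 20.1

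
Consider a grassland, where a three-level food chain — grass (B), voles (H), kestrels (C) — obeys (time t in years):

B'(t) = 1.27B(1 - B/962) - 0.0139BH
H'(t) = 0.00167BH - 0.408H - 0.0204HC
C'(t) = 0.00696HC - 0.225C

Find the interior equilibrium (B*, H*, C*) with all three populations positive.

B* ≈ 622, H* ≈ 32.3, C* ≈ 30.9

From dC/dt = 0: 0.00696H* = 0.225, so H* = 32.3.
From dB/dt = 0: 1.27(1 - B*/962) = 0.0139·32.3, giving B* = 962·(1 - 0.354) = 622.
From dH/dt = 0: 0.00167·622 - 0.408 = 0.0204C*, so C* = 0.63/0.0204 = 30.9.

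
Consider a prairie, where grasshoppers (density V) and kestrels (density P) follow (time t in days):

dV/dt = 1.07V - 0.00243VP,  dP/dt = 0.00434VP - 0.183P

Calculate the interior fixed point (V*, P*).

V* ≈ 42.2, P* ≈ 440

Set dP/dt = 0 with P > 0: 0.00434V - 0.183 = 0, so V* = 0.183/0.00434 = 42.2.
Set dV/dt = 0 with V > 0: 1.07 - 0.00243P = 0, so P* = 1.07/0.00243 = 440.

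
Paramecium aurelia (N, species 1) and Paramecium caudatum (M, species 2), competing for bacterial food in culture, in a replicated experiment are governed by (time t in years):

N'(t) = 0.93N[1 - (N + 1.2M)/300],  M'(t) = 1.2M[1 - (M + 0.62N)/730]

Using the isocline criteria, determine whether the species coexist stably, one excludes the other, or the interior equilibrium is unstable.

Compare the nullcline intercepts: K1/α12 = 300/1.2 = 250 < K2 = 730; K2/α21 = 730/0.62 = 1180 > K1 = 300.
Since the inequalities point opposite ways, species 2 can invade but species 1 cannot.

species 2 excludes species 1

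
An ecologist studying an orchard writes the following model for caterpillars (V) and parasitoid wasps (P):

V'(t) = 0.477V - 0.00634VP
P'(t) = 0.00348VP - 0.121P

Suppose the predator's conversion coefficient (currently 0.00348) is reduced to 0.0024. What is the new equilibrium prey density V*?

V* ≈ 50.4

At the interior fixed point, setting dP/dt = 0 with P > 0 fixes V* = (predator death rate)/(VP coefficient) — independent of the other coefficients.
With the change, V* = 0.121/0.0024 = 50.4; it rises from 34.8.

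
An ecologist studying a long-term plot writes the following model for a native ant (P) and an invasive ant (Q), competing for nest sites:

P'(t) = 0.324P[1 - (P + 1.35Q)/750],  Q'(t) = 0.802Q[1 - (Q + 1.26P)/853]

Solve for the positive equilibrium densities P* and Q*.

Setting both brackets to zero gives the nullclines P + 1.35Q = 750 and 1.26P + Q = 853.
Substituting Q = 853 - 1.26P into the first: P(1 - 1.35·1.26) = 750 - 1.35·853.
So P* = -402/-0.701 = 573, and then Q* = 853 - 1.26·573 = 131.

P* ≈ 573, Q* ≈ 131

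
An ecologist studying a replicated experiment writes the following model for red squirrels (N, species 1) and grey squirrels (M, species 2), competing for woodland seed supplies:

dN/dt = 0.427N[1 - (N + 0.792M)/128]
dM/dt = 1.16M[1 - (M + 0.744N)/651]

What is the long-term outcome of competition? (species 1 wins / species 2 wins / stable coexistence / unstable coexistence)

Compare the nullcline intercepts: K1/α12 = 128/0.792 = 162 < K2 = 651; K2/α21 = 651/0.744 = 875 > K1 = 128.
Since the inequalities point opposite ways, species 2 can invade but species 1 cannot.

species 2 excludes species 1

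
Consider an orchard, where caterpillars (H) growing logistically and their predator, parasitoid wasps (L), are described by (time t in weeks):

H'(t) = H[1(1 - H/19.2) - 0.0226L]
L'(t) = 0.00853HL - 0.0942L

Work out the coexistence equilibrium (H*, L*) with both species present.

From dL/dt = 0 with L > 0: 0.00853H* = 0.0942, so H* = 11.
Substitute into dH/dt = 0: 1(1 - 11/19.2) = 0.0226L*.
The bracket is 0.425, giving L* = 0.425/0.0226 = 18.8.

H* ≈ 11, L* ≈ 18.8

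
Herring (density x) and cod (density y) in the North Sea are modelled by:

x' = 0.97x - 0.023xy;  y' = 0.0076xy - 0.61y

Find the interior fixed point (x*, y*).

Set dy/dt = 0 with y > 0: 0.0076x - 0.61 = 0, so x* = 0.61/0.0076 = 80.3.
Set dx/dt = 0 with x > 0: 0.97 - 0.023y = 0, so y* = 0.97/0.023 = 42.2.

x* ≈ 80.3, y* ≈ 42.2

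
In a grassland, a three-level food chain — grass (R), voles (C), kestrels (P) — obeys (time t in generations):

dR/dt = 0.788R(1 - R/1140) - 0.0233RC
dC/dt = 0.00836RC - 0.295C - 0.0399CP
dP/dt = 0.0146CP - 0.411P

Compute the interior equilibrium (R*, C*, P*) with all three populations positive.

From dP/dt = 0: 0.0146C* = 0.411, so C* = 28.2.
From dR/dt = 0: 0.788(1 - R*/1140) = 0.0233·28.2, giving R* = 1140·(1 - 0.832) = 191.
From dC/dt = 0: 0.00836·191 - 0.295 = 0.0399P*, so P* = 1.3/0.0399 = 32.6.

R* ≈ 191, C* ≈ 28.2, P* ≈ 32.6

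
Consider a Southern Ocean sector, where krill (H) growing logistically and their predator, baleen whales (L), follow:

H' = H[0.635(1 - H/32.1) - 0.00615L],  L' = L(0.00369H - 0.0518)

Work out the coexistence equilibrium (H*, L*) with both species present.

H* ≈ 14, L* ≈ 58.1

From dL/dt = 0 with L > 0: 0.00369H* = 0.0518, so H* = 14.
Substitute into dH/dt = 0: 0.635(1 - 14/32.1) = 0.00615L*.
The bracket is 0.563, giving L* = 0.357/0.00615 = 58.1.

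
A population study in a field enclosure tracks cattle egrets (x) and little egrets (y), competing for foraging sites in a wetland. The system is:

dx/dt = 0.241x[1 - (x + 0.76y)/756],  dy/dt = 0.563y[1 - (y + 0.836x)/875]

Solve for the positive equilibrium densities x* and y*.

Setting both brackets to zero gives the nullclines x + 0.76y = 756 and 0.836x + y = 875.
Substituting y = 875 - 0.836x into the first: x(1 - 0.76·0.836) = 756 - 0.76·875.
So x* = 91/0.365 = 250, and then y* = 875 - 0.836·250 = 666.

x* ≈ 250, y* ≈ 666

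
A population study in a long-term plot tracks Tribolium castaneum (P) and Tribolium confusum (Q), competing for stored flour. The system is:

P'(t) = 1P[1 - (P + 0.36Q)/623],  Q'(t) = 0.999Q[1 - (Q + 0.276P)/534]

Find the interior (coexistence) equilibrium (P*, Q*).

P* ≈ 478, Q* ≈ 402

Setting both brackets to zero gives the nullclines P + 0.36Q = 623 and 0.276P + Q = 534.
Substituting Q = 534 - 0.276P into the first: P(1 - 0.36·0.276) = 623 - 0.36·534.
So P* = 431/0.901 = 478, and then Q* = 534 - 0.276·478 = 402.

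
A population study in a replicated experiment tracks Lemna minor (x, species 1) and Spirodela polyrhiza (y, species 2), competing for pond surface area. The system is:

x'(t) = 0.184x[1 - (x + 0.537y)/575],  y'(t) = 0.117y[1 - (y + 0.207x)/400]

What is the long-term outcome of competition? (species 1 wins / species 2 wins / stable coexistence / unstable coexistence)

Compare the nullcline intercepts: K1/α12 = 575/0.537 = 1070 > K2 = 400; K2/α21 = 400/0.207 = 1930 > K1 = 575.
Since both inequalities hold, each species can invade when rare, so the interior equilibrium is stable.

stable coexistence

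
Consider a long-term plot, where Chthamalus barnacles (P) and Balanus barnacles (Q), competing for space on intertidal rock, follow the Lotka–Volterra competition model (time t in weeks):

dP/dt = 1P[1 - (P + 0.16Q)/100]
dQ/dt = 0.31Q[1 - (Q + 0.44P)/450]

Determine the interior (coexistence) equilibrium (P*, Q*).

P* ≈ 30.1, Q* ≈ 437

Setting both brackets to zero gives the nullclines P + 0.16Q = 100 and 0.44P + Q = 450.
Substituting Q = 450 - 0.44P into the first: P(1 - 0.16·0.44) = 100 - 0.16·450.
So P* = 28/0.93 = 30.1, and then Q* = 450 - 0.44·30.1 = 437.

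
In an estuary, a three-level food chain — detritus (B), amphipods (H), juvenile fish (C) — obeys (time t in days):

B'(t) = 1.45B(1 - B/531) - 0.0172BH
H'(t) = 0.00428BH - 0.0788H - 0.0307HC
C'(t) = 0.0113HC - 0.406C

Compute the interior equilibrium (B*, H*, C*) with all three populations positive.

From dC/dt = 0: 0.0113H* = 0.406, so H* = 35.9.
From dB/dt = 0: 1.45(1 - B*/531) = 0.0172·35.9, giving B* = 531·(1 - 0.426) = 305.
From dH/dt = 0: 0.00428·305 - 0.0788 = 0.0307C*, so C* = 1.23/0.0307 = 39.9.

B* ≈ 305, H* ≈ 35.9, C* ≈ 39.9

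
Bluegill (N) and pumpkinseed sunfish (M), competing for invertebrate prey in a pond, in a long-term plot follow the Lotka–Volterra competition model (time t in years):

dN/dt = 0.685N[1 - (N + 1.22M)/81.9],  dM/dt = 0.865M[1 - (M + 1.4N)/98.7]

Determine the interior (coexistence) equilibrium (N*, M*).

Setting both brackets to zero gives the nullclines N + 1.22M = 81.9 and 1.4N + M = 98.7.
Substituting M = 98.7 - 1.4N into the first: N(1 - 1.22·1.4) = 81.9 - 1.22·98.7.
So N* = -38.5/-0.708 = 54.4, and then M* = 98.7 - 1.4·54.4 = 22.5.

N* ≈ 54.4, M* ≈ 22.5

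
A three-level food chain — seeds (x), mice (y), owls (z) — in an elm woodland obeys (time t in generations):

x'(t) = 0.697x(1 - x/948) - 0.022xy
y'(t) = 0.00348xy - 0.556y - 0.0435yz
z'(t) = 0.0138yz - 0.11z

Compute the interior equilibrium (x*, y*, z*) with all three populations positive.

From dz/dt = 0: 0.0138y* = 0.11, so y* = 7.97.
From dx/dt = 0: 0.697(1 - x*/948) = 0.022·7.97, giving x* = 948·(1 - 0.252) = 709.
From dy/dt = 0: 0.00348·709 - 0.556 = 0.0435z*, so z* = 1.91/0.0435 = 44.

x* ≈ 709, y* ≈ 7.97, z* ≈ 44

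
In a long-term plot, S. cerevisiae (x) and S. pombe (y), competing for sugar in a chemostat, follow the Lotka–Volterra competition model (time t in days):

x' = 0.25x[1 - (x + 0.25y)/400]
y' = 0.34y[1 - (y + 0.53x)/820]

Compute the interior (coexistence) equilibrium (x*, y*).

x* ≈ 225, y* ≈ 701

Setting both brackets to zero gives the nullclines x + 0.25y = 400 and 0.53x + y = 820.
Substituting y = 820 - 0.53x into the first: x(1 - 0.25·0.53) = 400 - 0.25·820.
So x* = 195/0.867 = 225, and then y* = 820 - 0.53·225 = 701.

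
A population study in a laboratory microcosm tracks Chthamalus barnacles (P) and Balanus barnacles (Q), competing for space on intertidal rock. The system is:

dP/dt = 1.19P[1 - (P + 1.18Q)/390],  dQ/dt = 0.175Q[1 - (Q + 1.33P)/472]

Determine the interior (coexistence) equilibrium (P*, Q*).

P* ≈ 293, Q* ≈ 82

Setting both brackets to zero gives the nullclines P + 1.18Q = 390 and 1.33P + Q = 472.
Substituting Q = 472 - 1.33P into the first: P(1 - 1.18·1.33) = 390 - 1.18·472.
So P* = -167/-0.569 = 293, and then Q* = 472 - 1.33·293 = 82.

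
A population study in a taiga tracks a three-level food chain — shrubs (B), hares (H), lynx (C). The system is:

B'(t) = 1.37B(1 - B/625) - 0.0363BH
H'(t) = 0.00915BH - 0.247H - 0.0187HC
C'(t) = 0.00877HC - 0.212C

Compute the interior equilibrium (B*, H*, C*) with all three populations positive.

From dC/dt = 0: 0.00877H* = 0.212, so H* = 24.2.
From dB/dt = 0: 1.37(1 - B*/625) = 0.0363·24.2, giving B* = 625·(1 - 0.641) = 225.
From dH/dt = 0: 0.00915·225 - 0.247 = 0.0187C*, so C* = 1.81/0.0187 = 96.7.

B* ≈ 225, H* ≈ 24.2, C* ≈ 96.7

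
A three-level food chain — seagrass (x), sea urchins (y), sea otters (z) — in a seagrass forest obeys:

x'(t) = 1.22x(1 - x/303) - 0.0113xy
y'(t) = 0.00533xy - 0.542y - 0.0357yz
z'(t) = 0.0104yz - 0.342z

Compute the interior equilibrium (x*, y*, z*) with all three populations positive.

x* ≈ 211, y* ≈ 32.9, z* ≈ 16.3

From dz/dt = 0: 0.0104y* = 0.342, so y* = 32.9.
From dx/dt = 0: 1.22(1 - x*/303) = 0.0113·32.9, giving x* = 303·(1 - 0.305) = 211.
From dy/dt = 0: 0.00533·211 - 0.542 = 0.0357z*, so z* = 0.581/0.0357 = 16.3.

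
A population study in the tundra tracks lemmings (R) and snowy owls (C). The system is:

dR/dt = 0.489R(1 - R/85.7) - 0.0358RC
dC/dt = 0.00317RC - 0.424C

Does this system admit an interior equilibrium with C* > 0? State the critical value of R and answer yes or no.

The predator equation gives dC/dt > 0 only when R > 0.424/0.00317 = 134.
Without the predator, R → K = 85.7. Since 85.7 < 134, the predator cannot invade.

Threshold R = 134; K < 134, so no, the predator goes extinct.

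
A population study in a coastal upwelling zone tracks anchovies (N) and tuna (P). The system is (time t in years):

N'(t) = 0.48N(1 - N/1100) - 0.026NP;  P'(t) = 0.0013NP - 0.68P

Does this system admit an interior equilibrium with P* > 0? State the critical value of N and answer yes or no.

Threshold N = 523; K > 523, so yes, the predator persists.

The predator equation gives dP/dt > 0 only when N > 0.68/0.0013 = 523.
Without the predator, N → K = 1100. Since 1100 > 523, the predator can invade and persist.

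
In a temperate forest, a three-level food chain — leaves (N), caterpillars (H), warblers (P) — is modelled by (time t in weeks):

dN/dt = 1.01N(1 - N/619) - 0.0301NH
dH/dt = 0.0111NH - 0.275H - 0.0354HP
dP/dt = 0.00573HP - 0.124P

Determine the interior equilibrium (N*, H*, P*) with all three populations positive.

From dP/dt = 0: 0.00573H* = 0.124, so H* = 21.6.
From dN/dt = 0: 1.01(1 - N*/619) = 0.0301·21.6, giving N* = 619·(1 - 0.645) = 220.
From dH/dt = 0: 0.0111·220 - 0.275 = 0.0354P*, so P* = 2.16/0.0354 = 61.1.

N* ≈ 220, H* ≈ 21.6, P* ≈ 61.1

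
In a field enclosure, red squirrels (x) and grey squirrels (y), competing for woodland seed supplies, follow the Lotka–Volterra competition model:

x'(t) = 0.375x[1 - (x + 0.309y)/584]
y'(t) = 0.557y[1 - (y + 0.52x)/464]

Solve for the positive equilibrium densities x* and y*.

x* ≈ 525, y* ≈ 191

Setting both brackets to zero gives the nullclines x + 0.309y = 584 and 0.52x + y = 464.
Substituting y = 464 - 0.52x into the first: x(1 - 0.309·0.52) = 584 - 0.309·464.
So x* = 441/0.839 = 525, and then y* = 464 - 0.52·525 = 191.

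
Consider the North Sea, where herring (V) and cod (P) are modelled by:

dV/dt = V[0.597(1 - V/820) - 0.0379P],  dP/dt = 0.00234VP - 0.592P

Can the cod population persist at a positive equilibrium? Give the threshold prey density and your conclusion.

The predator equation gives dP/dt > 0 only when V > 0.592/0.00234 = 253.
Without the predator, V → K = 820. Since 820 > 253, the predator can invade and persist.

Threshold V = 253; K > 253, so yes, the predator persists.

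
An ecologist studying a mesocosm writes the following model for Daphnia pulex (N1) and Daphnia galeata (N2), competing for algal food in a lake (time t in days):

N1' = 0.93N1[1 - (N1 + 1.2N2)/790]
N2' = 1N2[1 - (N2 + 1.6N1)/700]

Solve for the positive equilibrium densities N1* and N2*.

Setting both brackets to zero gives the nullclines N1 + 1.2N2 = 790 and 1.6N1 + N2 = 700.
Substituting N2 = 700 - 1.6N1 into the first: N1(1 - 1.2·1.6) = 790 - 1.2·700.
So N1* = -50/-0.92 = 54.3, and then N2* = 700 - 1.6·54.3 = 613.

N1* ≈ 54.3, N2* ≈ 613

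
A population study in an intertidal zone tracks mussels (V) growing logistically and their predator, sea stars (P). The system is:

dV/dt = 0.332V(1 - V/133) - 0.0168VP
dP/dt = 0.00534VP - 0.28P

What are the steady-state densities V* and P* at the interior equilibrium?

From dP/dt = 0 with P > 0: 0.00534V* = 0.28, so V* = 52.4.
Substitute into dV/dt = 0: 0.332(1 - 52.4/133) = 0.0168P*.
The bracket is 0.606, giving P* = 0.201/0.0168 = 12.

V* ≈ 52.4, P* ≈ 12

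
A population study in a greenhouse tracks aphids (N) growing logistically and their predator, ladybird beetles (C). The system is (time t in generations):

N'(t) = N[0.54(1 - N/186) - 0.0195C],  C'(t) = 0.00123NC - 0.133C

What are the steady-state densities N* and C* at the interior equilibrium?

N* ≈ 108, C* ≈ 11.6

From dC/dt = 0 with C > 0: 0.00123N* = 0.133, so N* = 108.
Substitute into dN/dt = 0: 0.54(1 - 108/186) = 0.0195C*.
The bracket is 0.419, giving C* = 0.226/0.0195 = 11.6.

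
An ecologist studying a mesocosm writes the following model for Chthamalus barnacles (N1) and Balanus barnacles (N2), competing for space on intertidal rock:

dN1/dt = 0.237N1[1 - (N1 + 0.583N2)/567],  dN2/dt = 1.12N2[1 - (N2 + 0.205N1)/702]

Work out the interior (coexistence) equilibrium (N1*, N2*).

Setting both brackets to zero gives the nullclines N1 + 0.583N2 = 567 and 0.205N1 + N2 = 702.
Substituting N2 = 702 - 0.205N1 into the first: N1(1 - 0.583·0.205) = 567 - 0.583·702.
So N1* = 158/0.88 = 179, and then N2* = 702 - 0.205·179 = 665.

N1* ≈ 179, N2* ≈ 665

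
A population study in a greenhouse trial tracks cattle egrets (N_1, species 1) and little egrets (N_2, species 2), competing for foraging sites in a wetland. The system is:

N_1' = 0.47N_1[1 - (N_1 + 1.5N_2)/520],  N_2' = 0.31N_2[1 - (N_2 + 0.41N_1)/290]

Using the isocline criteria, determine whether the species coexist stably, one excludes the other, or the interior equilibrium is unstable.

Compare the nullcline intercepts: K1/α12 = 520/1.5 = 347 > K2 = 290; K2/α21 = 290/0.41 = 707 > K1 = 520.
Since both inequalities hold, each species can invade when rare, so the interior equilibrium is stable.

stable coexistence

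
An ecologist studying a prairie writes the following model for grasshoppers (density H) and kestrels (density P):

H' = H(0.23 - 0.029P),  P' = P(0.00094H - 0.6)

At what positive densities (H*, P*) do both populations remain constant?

Set dP/dt = 0 with P > 0: 0.00094H - 0.6 = 0, so H* = 0.6/0.00094 = 638.
Set dH/dt = 0 with H > 0: 0.23 - 0.029P = 0, so P* = 0.23/0.029 = 7.93.

H* ≈ 638, P* ≈ 7.93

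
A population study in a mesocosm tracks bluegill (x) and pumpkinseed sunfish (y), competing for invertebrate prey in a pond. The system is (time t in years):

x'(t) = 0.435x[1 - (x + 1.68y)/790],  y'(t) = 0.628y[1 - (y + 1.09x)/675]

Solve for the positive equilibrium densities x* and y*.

x* ≈ 414, y* ≈ 224

Setting both brackets to zero gives the nullclines x + 1.68y = 790 and 1.09x + y = 675.
Substituting y = 675 - 1.09x into the first: x(1 - 1.68·1.09) = 790 - 1.68·675.
So x* = -344/-0.831 = 414, and then y* = 675 - 1.09·414 = 224.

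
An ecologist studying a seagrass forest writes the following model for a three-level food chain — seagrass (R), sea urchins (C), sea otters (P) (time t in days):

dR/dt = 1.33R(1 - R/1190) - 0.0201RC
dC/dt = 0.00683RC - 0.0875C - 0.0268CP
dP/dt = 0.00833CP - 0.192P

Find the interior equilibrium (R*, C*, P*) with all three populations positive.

From dP/dt = 0: 0.00833C* = 0.192, so C* = 23.
From dR/dt = 0: 1.33(1 - R*/1190) = 0.0201·23, giving R* = 1190·(1 - 0.348) = 775.
From dC/dt = 0: 0.00683·775 - 0.0875 = 0.0268P*, so P* = 5.21/0.0268 = 194.

R* ≈ 775, C* ≈ 23, P* ≈ 194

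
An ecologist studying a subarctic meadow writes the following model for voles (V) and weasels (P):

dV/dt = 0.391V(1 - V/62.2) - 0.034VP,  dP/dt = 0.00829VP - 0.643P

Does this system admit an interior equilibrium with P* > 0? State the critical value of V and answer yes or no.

Threshold V = 77.6; K < 77.6, so no, the predator goes extinct.

The predator equation gives dP/dt > 0 only when V > 0.643/0.00829 = 77.6.
Without the predator, V → K = 62.2. Since 62.2 < 77.6, the predator cannot invade.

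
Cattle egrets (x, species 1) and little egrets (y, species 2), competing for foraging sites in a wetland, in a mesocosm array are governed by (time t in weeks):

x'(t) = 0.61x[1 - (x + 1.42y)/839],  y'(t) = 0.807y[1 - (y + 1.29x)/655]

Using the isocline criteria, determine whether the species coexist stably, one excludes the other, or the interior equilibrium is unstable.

Compare the nullcline intercepts: K1/α12 = 839/1.42 = 591 < K2 = 655; K2/α21 = 655/1.29 = 508 < K1 = 839.
Since both are reversed, neither can invade when rare; the interior point is a saddle.

unstable coexistence (outcome depends on initial conditions)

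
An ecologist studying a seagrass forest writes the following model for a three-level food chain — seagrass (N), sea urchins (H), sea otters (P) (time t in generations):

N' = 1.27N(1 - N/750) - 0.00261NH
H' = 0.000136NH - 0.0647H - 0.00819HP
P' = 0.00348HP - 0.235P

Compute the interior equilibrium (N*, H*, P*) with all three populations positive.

N* ≈ 646, H* ≈ 67.5, P* ≈ 2.83

From dP/dt = 0: 0.00348H* = 0.235, so H* = 67.5.
From dN/dt = 0: 1.27(1 - N*/750) = 0.00261·67.5, giving N* = 750·(1 - 0.139) = 646.
From dH/dt = 0: 0.000136·646 - 0.0647 = 0.00819P*, so P* = 0.0231/0.00819 = 2.83.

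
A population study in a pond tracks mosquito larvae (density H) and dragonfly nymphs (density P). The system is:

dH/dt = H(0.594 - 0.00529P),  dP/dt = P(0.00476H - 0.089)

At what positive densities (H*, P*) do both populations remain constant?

Set dP/dt = 0 with P > 0: 0.00476H - 0.089 = 0, so H* = 0.089/0.00476 = 18.7.
Set dH/dt = 0 with H > 0: 0.594 - 0.00529P = 0, so P* = 0.594/0.00529 = 112.

H* ≈ 18.7, P* ≈ 112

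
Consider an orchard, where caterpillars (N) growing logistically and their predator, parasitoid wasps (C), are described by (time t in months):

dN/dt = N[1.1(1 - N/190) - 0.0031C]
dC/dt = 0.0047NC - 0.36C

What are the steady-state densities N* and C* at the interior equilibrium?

N* ≈ 76.6, C* ≈ 212

From dC/dt = 0 with C > 0: 0.0047N* = 0.36, so N* = 76.6.
Substitute into dN/dt = 0: 1.1(1 - 76.6/190) = 0.0031C*.
The bracket is 0.597, giving C* = 0.657/0.0031 = 212.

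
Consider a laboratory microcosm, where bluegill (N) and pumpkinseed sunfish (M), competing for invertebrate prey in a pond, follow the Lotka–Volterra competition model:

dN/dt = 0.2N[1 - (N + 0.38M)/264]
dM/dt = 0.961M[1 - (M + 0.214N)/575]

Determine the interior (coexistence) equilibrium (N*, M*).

Setting both brackets to zero gives the nullclines N + 0.38M = 264 and 0.214N + M = 575.
Substituting M = 575 - 0.214N into the first: N(1 - 0.38·0.214) = 264 - 0.38·575.
So N* = 45.5/0.919 = 49.5, and then M* = 575 - 0.214·49.5 = 564.

N* ≈ 49.5, M* ≈ 564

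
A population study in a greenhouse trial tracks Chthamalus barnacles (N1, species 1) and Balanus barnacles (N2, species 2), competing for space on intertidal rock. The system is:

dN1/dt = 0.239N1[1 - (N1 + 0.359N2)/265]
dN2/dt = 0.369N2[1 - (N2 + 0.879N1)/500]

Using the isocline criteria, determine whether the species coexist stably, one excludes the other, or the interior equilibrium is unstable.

Compare the nullcline intercepts: K1/α12 = 265/0.359 = 738 > K2 = 500; K2/α21 = 500/0.879 = 569 > K1 = 265.
Since both inequalities hold, each species can invade when rare, so the interior equilibrium is stable.

stable coexistence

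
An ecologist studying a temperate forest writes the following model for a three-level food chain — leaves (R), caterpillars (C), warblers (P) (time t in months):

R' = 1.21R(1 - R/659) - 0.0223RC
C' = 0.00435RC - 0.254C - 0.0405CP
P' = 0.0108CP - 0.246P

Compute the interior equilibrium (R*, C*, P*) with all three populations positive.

From dP/dt = 0: 0.0108C* = 0.246, so C* = 22.8.
From dR/dt = 0: 1.21(1 - R*/659) = 0.0223·22.8, giving R* = 659·(1 - 0.42) = 382.
From dC/dt = 0: 0.00435·382 - 0.254 = 0.0405P*, so P* = 1.41/0.0405 = 34.8.

R* ≈ 382, C* ≈ 22.8, P* ≈ 34.8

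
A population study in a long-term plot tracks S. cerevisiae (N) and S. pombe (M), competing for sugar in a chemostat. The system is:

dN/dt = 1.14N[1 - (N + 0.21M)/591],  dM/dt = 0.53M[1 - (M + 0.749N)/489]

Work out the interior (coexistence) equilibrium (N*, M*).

N* ≈ 579, M* ≈ 55

Setting both brackets to zero gives the nullclines N + 0.21M = 591 and 0.749N + M = 489.
Substituting M = 489 - 0.749N into the first: N(1 - 0.21·0.749) = 591 - 0.21·489.
So N* = 488/0.843 = 579, and then M* = 489 - 0.749·579 = 55.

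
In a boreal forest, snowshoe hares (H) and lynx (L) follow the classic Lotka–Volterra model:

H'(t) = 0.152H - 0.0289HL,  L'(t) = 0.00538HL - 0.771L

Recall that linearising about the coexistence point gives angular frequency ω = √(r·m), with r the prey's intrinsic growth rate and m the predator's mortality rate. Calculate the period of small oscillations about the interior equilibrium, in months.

Here r = 0.152 and m = 0.771, so r·m = 0.117.
ω = √0.117 = 0.342 per month, hence T = 2π/ω ≈ 18.4 months.

T ≈ 18.4 months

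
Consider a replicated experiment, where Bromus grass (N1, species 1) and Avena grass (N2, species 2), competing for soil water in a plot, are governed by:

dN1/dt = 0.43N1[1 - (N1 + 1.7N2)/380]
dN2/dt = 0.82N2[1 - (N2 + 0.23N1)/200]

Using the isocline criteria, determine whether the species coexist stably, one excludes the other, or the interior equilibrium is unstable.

Compare the nullcline intercepts: K1/α12 = 380/1.7 = 224 > K2 = 200; K2/α21 = 200/0.23 = 870 > K1 = 380.
Since both inequalities hold, each species can invade when rare, so the interior equilibrium is stable.

stable coexistence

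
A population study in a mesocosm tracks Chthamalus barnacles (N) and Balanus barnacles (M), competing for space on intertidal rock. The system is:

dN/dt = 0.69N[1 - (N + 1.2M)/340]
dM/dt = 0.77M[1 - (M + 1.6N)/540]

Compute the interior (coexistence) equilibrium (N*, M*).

Setting both brackets to zero gives the nullclines N + 1.2M = 340 and 1.6N + M = 540.
Substituting M = 540 - 1.6N into the first: N(1 - 1.2·1.6) = 340 - 1.2·540.
So N* = -308/-0.92 = 335, and then M* = 540 - 1.6·335 = 4.35.

N* ≈ 335, M* ≈ 4.35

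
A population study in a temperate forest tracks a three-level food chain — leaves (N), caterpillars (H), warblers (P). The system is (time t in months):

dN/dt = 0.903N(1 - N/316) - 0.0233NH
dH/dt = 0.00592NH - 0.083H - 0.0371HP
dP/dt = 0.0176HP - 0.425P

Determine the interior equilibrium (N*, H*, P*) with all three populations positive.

From dP/dt = 0: 0.0176H* = 0.425, so H* = 24.1.
From dN/dt = 0: 0.903(1 - N*/316) = 0.0233·24.1, giving N* = 316·(1 - 0.623) = 119.
From dH/dt = 0: 0.00592·119 - 0.083 = 0.0371P*, so P* = 0.622/0.0371 = 16.8.

N* ≈ 119, H* ≈ 24.1, P* ≈ 16.8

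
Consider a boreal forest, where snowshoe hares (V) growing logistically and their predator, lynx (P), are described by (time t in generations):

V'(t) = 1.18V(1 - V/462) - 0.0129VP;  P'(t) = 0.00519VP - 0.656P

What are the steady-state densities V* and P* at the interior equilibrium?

V* ≈ 126, P* ≈ 66.4

From dP/dt = 0 with P > 0: 0.00519V* = 0.656, so V* = 126.
Substitute into dV/dt = 0: 1.18(1 - 126/462) = 0.0129P*.
The bracket is 0.726, giving P* = 0.857/0.0129 = 66.4.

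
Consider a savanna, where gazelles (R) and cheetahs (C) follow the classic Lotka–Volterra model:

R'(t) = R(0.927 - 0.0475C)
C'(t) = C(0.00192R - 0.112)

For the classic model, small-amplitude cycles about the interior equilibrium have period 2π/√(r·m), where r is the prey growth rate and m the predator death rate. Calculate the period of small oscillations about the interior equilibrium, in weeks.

Here r = 0.927 and m = 0.112, so r·m = 0.104.
ω = √0.104 = 0.322 per week, hence T = 2π/ω ≈ 19.5 weeks.

T ≈ 19.5 weeks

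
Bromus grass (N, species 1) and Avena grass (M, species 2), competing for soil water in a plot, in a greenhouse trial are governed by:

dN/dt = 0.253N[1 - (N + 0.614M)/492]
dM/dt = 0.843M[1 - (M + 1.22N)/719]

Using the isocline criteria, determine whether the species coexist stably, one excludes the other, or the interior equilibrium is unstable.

stable coexistence

Compare the nullcline intercepts: K1/α12 = 492/0.614 = 801 > K2 = 719; K2/α21 = 719/1.22 = 589 > K1 = 492.
Since both inequalities hold, each species can invade when rare, so the interior equilibrium is stable.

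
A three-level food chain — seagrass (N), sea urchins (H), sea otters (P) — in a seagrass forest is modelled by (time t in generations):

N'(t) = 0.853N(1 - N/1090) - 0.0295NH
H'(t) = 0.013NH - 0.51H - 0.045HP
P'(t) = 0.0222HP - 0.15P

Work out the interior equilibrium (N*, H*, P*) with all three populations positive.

From dP/dt = 0: 0.0222H* = 0.15, so H* = 6.76.
From dN/dt = 0: 0.853(1 - N*/1090) = 0.0295·6.76, giving N* = 1090·(1 - 0.234) = 835.
From dH/dt = 0: 0.013·835 - 0.51 = 0.045P*, so P* = 10.3/0.045 = 230.

N* ≈ 835, H* ≈ 6.76, P* ≈ 230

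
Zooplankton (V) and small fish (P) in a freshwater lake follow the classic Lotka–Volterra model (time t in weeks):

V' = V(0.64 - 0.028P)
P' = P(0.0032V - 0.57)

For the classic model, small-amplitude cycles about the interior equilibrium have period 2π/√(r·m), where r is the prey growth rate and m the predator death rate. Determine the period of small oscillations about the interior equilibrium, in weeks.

Here r = 0.64 and m = 0.57, so r·m = 0.365.
ω = √0.365 = 0.604 per week, hence T = 2π/ω ≈ 10.4 weeks.

T ≈ 10.4 weeks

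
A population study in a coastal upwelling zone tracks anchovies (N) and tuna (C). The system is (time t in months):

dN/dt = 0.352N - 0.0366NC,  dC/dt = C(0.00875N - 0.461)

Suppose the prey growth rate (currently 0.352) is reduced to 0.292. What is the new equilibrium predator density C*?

At the interior fixed point, setting dN/dt = 0 with N > 0 fixes C* = (prey growth rate)/(NC coefficient) — independent of the other coefficients.
With the change, C* = 0.292/0.0366 = 7.98; it falls from 9.62.

C* ≈ 7.98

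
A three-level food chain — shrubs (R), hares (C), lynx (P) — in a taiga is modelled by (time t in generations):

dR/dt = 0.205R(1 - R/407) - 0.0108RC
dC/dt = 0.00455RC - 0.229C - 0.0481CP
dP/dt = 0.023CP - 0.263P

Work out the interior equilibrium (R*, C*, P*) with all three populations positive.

R* ≈ 162, C* ≈ 11.4, P* ≈ 10.5

From dP/dt = 0: 0.023C* = 0.263, so C* = 11.4.
From dR/dt = 0: 0.205(1 - R*/407) = 0.0108·11.4, giving R* = 407·(1 - 0.602) = 162.
From dC/dt = 0: 0.00455·162 - 0.229 = 0.0481P*, so P* = 0.507/0.0481 = 10.5.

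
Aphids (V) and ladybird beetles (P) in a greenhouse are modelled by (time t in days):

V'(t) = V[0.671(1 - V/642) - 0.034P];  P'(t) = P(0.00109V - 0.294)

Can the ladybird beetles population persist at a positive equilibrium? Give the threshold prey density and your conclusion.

The predator equation gives dP/dt > 0 only when V > 0.294/0.00109 = 270.
Without the predator, V → K = 642. Since 642 > 270, the predator can invade and persist.

Threshold V = 270; K > 270, so yes, the predator persists.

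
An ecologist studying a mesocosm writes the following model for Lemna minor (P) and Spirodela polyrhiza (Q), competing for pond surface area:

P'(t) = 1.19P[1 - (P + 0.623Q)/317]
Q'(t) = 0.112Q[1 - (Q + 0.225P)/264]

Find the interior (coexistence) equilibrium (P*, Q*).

Setting both brackets to zero gives the nullclines P + 0.623Q = 317 and 0.225P + Q = 264.
Substituting Q = 264 - 0.225P into the first: P(1 - 0.623·0.225) = 317 - 0.623·264.
So P* = 153/0.86 = 177, and then Q* = 264 - 0.225·177 = 224.

P* ≈ 177, Q* ≈ 224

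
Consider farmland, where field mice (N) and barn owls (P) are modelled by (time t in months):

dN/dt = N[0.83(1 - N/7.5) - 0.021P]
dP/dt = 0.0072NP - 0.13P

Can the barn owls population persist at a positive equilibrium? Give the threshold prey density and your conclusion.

The predator equation gives dP/dt > 0 only when N > 0.13/0.0072 = 18.1.
Without the predator, N → K = 7.5. Since 7.5 < 18.1, the predator cannot invade.

Threshold N = 18.1; K < 18.1, so no, the predator goes extinct.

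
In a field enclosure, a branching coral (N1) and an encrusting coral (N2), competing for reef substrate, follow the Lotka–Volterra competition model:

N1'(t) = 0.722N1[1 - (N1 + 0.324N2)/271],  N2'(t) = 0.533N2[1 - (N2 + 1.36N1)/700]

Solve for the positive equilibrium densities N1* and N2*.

N1* ≈ 79, N2* ≈ 593

Setting both brackets to zero gives the nullclines N1 + 0.324N2 = 271 and 1.36N1 + N2 = 700.
Substituting N2 = 700 - 1.36N1 into the first: N1(1 - 0.324·1.36) = 271 - 0.324·700.
So N1* = 44.2/0.559 = 79, and then N2* = 700 - 1.36·79 = 593.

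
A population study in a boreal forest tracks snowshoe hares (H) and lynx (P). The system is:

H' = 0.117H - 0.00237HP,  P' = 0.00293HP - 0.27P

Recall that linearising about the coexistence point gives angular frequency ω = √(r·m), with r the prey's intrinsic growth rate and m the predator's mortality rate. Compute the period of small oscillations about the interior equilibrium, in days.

Here r = 0.117 and m = 0.27, so r·m = 0.0316.
ω = √0.0316 = 0.178 per day, hence T = 2π/ω ≈ 35.4 days.

T ≈ 35.4 days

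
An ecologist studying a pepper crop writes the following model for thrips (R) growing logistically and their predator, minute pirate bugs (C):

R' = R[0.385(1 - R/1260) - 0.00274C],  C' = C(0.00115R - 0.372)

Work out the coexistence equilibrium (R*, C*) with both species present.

R* ≈ 323, C* ≈ 104

From dC/dt = 0 with C > 0: 0.00115R* = 0.372, so R* = 323.
Substitute into dR/dt = 0: 0.385(1 - 323/1260) = 0.00274C*.
The bracket is 0.743, giving C* = 0.286/0.00274 = 104.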